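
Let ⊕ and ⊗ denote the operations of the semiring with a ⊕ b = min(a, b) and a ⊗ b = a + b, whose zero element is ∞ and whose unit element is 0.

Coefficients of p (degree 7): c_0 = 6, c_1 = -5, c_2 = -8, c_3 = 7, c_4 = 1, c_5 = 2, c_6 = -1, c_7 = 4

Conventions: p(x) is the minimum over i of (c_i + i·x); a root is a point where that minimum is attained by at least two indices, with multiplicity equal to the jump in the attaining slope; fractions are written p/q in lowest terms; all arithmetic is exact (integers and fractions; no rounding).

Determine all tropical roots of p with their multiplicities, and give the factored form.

hull edge (i=0, c=6) to (i=1, c=-5): slope -11, span 1
hull edge (i=1, c=-5) to (i=2, c=-8): slope -3, span 1
hull edge (i=2, c=-8) to (i=6, c=-1): slope 7/4, span 4
hull edge (i=6, c=-1) to (i=7, c=4): slope 5, span 1
Factored form: p(x) = 4 ⊗ (x ⊕ (-5)) ⊗ (x ⊕ (-7/4)) ⊗ (x ⊕ (-7/4)) ⊗ (x ⊕ (-7/4)) ⊗ (x ⊕ (-7/4)) ⊗ (x ⊕ 3) ⊗ (x ⊕ 11)
Answer: roots = -5 (mult 1), -7/4 (mult 4), 3 (mult 1), 11 (mult 1)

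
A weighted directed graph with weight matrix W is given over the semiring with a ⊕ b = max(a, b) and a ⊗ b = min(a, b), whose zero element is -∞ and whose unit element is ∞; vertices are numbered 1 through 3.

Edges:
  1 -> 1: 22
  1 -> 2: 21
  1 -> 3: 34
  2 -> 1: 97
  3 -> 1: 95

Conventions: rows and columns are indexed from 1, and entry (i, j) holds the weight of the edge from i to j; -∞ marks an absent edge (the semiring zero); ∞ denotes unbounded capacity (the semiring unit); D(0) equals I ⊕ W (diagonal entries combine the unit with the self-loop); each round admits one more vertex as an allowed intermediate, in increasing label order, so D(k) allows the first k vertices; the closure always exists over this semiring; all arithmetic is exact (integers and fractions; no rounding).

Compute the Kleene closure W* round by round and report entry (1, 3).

D(0):
  [∞, 21, 34]
  [97, ∞, -∞]
  [95, -∞, ∞]
D(1):
  [∞, 21, 34]
  [97, ∞, 34]
  [95, 21, ∞]
D(2):
  [∞, 21, 34]
  [97, ∞, 34]
  [95, 21, ∞]
D(3):
  [∞, 21, 34]
  [97, ∞, 34]
  [95, 21, ∞]
Answer: W*[1][3] = 34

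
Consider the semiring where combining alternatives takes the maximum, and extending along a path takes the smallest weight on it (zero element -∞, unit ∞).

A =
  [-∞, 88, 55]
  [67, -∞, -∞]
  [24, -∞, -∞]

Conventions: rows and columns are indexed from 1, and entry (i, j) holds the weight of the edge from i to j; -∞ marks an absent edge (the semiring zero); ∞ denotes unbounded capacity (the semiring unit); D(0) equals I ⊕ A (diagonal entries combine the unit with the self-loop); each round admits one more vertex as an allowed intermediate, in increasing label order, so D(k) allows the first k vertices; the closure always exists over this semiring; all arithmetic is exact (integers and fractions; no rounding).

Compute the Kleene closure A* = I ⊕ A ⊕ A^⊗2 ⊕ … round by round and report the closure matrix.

D(0):
  [∞, 88, 55]
  [67, ∞, -∞]
  [24, -∞, ∞]
D(1):
  [∞, 88, 55]
  [67, ∞, 55]
  [24, 24, ∞]
D(2):
  [∞, 88, 55]
  [67, ∞, 55]
  [24, 24, ∞]
D(3):
  [∞, 88, 55]
  [67, ∞, 55]
  [24, 24, ∞]
Answer: A* = [[∞, 88, 55], [67, ∞, 55], [24, 24, ∞]]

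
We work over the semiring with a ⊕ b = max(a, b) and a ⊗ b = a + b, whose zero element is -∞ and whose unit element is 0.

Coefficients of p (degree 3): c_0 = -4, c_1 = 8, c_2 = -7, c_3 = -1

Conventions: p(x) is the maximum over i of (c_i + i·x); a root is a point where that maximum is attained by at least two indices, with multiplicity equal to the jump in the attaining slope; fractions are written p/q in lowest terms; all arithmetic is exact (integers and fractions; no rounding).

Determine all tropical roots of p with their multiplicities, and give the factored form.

hull edge (i=0, c=-4) to (i=1, c=8): slope 12, span 1
hull edge (i=1, c=8) to (i=3, c=-1): slope -9/2, span 2
Factored form: p(x) = -1 ⊗ (x ⊕ (-12)) ⊗ (x ⊕ 9/2) ⊗ (x ⊕ 9/2)
Answer: roots = -12 (mult 1), 9/2 (mult 2)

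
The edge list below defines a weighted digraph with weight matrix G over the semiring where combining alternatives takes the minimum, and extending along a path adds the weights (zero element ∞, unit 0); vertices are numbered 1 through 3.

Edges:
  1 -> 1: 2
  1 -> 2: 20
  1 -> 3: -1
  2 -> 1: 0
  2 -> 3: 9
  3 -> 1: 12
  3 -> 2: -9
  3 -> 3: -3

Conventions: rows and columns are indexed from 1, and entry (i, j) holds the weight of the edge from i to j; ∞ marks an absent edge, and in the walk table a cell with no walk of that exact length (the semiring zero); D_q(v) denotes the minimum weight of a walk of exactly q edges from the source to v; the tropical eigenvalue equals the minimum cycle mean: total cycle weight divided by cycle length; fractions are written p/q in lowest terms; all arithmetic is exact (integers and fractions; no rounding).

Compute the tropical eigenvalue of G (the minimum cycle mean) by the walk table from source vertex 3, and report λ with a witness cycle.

q=0: [∞, ∞, 0]
q=1: [12, -9, -3]
q=2: [-9, -12, -6]
q=3: [-12, -15, -10]
Optimal cycle mean attained by: cycle 1->3->2->1, total (-1) + (-9) + 0, length 3.
Answer: λ = -10/3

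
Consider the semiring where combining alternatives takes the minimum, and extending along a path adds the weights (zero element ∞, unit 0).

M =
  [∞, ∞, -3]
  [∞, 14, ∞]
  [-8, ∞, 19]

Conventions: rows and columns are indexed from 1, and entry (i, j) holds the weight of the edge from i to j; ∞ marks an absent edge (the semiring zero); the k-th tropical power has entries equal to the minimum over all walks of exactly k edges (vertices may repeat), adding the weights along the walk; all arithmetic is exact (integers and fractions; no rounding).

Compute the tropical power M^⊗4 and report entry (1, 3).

M^⊗2:
  [-11, ∞, 16]
  [∞, 28, ∞]
  [11, ∞, -11]
M^⊗3:
  [8, ∞, -14]
  [∞, 42, ∞]
  [-19, ∞, 8]
M^⊗4:
  [-22, ∞, 5]
  [∞, 56, ∞]
  [0, ∞, -22]
Key observation: the optimum is the walk 1->3->1->3->3, with weight (-3) + (-8) + (-3) + 19 = 5.
Optimal value attained by: walk 1->3->1->3->3.
Answer: (M^⊗4)[1][3] = 5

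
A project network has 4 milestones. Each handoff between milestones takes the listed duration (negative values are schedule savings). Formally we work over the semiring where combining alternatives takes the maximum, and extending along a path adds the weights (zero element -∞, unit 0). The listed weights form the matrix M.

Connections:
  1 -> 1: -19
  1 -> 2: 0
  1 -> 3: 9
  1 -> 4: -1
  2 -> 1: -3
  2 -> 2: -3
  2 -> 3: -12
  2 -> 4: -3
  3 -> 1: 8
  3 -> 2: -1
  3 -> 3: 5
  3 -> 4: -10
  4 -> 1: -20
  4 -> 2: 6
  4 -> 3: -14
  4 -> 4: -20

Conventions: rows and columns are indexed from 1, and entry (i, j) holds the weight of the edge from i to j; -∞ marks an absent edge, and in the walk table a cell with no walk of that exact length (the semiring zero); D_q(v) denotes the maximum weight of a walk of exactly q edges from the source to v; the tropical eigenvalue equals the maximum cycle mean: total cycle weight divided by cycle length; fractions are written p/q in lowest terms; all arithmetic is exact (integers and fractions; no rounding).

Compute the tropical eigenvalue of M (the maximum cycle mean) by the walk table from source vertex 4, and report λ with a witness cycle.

q=0: [-∞, -∞, -∞, 0]
q=1: [-20, 6, -14, -20]
q=2: [3, 3, -6, 3]
q=3: [2, 9, 12, 2]
q=4: [20, 11, 17, 6]
Optimal cycle mean attained by: cycle 1->3->1, total 9 + 8, length 2.
Answer: λ = 17/2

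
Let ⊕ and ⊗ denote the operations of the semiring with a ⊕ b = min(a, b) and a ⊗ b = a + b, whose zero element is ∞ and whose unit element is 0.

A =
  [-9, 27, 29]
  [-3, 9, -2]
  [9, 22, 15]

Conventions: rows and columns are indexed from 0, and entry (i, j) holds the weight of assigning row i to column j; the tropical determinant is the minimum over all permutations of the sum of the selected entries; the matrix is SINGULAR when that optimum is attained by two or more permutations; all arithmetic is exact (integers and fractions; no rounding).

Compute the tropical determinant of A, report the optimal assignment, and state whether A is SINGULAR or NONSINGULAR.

σ = (0, 1, 2): (-9) + 9 + 15 = 15
σ = (0, 2, 1): (-9) + (-2) + 22 = 11
σ = (1, 0, 2): 27 + (-3) + 15 = 39
σ = (1, 2, 0): 27 + (-2) + 9 = 34
σ = (2, 0, 1): 29 + (-3) + 22 = 48
σ = (2, 1, 0): 29 + 9 + 9 = 47
Optimal value attained by: σ = (0, 2, 1).
Answer: det⊕(A) = 11; verdict: NONSINGULAR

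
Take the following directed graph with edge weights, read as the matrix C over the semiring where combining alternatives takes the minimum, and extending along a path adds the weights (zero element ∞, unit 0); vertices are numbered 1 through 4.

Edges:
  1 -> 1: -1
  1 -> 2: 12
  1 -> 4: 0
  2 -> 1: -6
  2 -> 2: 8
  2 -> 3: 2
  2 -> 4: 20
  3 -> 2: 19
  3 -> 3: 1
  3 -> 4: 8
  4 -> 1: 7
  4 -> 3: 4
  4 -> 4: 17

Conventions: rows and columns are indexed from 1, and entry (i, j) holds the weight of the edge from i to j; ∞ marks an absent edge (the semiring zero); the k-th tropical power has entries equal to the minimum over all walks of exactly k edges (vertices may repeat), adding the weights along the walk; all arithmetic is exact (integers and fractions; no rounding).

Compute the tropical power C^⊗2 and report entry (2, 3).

C^⊗2:
  [-2, 11, 4, -1]
  [-7, 6, 3, -6]
  [13, 20, 2, 9]
  [6, 19, 5, 7]
Key observation: the optimum is the walk 2->3->3, with weight 2 + 1 = 3.
Optimal value attained by: walk 2->3->3.
Answer: (C^⊗2)[2][3] = 3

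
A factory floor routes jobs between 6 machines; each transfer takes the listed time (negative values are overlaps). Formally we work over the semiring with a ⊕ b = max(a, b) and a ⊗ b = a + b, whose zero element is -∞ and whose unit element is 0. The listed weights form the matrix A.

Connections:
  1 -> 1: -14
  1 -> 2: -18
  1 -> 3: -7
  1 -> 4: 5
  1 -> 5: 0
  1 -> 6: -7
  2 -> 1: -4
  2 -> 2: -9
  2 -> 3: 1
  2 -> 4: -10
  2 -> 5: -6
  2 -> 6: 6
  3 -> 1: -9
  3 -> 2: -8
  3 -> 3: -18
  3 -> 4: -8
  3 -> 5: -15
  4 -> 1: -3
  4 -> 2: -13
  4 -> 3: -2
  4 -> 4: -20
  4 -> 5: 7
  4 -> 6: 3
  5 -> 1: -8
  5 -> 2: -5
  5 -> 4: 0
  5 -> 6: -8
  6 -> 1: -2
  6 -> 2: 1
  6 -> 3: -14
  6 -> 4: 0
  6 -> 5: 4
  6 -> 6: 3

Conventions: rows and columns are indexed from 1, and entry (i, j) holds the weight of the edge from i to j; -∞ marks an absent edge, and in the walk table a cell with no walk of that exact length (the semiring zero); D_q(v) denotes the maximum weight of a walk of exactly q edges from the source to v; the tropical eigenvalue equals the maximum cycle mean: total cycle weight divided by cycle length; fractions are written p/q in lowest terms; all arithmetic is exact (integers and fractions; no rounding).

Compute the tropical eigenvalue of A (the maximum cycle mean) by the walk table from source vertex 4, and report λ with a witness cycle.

q=0: [-∞, -∞, -∞, 0, -∞, -∞]
q=1: [-3, -13, -2, -20, 7, 3]
q=2: [1, 4, -10, 7, 7, 6]
q=3: [4, 7, 5, 7, 14, 10]
q=4: [8, 11, 8, 14, 14, 13]
q=5: [11, 14, 12, 14, 21, 17]
q=6: [15, 18, 15, 21, 21, 20]
Optimal cycle mean attained by: cycle 2->6->2, total 6 + 1, length 2.
Answer: λ = 7/2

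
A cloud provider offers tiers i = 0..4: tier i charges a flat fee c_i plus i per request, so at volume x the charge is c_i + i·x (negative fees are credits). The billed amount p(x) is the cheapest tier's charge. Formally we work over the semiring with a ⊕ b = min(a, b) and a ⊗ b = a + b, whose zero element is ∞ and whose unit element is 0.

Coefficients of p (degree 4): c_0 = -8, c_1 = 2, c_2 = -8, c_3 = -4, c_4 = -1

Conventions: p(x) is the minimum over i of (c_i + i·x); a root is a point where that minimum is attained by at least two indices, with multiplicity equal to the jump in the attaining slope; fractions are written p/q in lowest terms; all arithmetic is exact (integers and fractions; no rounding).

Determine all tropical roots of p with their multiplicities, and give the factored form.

hull edge (i=0, c=-8) to (i=2, c=-8): slope 0, span 2
hull edge (i=2, c=-8) to (i=4, c=-1): slope 7/2, span 2
Factored form: p(x) = -1 ⊗ (x ⊕ (-7/2)) ⊗ (x ⊕ (-7/2)) ⊗ (x ⊕ 0) ⊗ (x ⊕ 0)
Answer: roots = -7/2 (mult 2), 0 (mult 2)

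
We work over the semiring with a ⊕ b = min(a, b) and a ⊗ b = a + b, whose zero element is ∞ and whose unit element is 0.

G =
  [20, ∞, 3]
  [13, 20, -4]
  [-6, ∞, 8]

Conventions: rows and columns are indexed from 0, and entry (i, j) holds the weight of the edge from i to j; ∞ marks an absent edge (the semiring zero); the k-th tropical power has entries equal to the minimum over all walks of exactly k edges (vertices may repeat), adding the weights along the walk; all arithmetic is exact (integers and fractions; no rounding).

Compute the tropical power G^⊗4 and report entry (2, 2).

G^⊗2:
  [-3, ∞, 11]
  [-10, 40, 4]
  [2, ∞, -3]
G^⊗3:
  [5, ∞, 0]
  [-2, 60, -7]
  [-9, ∞, 5]
G^⊗4:
  [-6, ∞, 8]
  [-13, 80, 1]
  [-1, ∞, -6]
Key observation: the optimum is the walk 2->0->2->0->2, with weight (-6) + 3 + (-6) + 3 = -6.
Optimal value attained by: walk 2->0->2->0->2.
Answer: (G^⊗4)[2][2] = -6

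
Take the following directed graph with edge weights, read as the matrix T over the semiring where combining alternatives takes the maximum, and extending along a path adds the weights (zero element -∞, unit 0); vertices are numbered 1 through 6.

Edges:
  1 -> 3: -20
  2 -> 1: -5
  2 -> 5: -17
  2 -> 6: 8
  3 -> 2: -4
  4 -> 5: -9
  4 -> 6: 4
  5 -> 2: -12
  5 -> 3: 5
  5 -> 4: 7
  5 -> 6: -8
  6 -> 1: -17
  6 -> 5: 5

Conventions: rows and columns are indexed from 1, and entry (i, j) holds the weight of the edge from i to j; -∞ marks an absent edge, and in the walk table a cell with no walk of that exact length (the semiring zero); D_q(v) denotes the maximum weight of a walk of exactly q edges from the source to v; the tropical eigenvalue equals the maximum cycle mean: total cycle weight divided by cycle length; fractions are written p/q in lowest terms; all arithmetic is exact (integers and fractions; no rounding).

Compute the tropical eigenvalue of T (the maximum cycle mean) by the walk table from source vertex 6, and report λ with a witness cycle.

q=0: [-∞, -∞, -∞, -∞, -∞, 0]
q=1: [-17, -∞, -∞, -∞, 5, -∞]
q=2: [-∞, -7, 10, 12, -∞, -3]
q=3: [-12, 6, -∞, -∞, 3, 16]
q=4: [1, -9, 8, 10, 21, 14]
q=5: [-3, 9, 26, 28, 19, 14]
q=6: [4, 22, 24, 26, 19, 32]
Optimal cycle mean attained by: cycle 4->6->5->4, total 4 + 5 + 7, length 3.
Answer: λ = 16/3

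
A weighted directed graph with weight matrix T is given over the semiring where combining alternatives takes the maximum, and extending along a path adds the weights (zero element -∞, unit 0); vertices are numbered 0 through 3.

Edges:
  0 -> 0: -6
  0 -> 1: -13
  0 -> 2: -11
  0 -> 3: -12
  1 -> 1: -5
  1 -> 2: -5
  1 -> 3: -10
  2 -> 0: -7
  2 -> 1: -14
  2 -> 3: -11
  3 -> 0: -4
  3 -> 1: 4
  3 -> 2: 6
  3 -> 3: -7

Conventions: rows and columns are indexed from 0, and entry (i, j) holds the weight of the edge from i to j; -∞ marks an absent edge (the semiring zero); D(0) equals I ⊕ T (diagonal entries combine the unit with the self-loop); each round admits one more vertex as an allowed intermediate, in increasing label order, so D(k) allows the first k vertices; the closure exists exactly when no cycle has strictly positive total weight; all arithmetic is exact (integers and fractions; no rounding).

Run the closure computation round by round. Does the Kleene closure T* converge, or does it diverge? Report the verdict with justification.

D(0):
  [0, -13, -11, -12]
  [-∞, 0, -5, -10]
  [-7, -14, 0, -11]
  [-4, 4, 6, 0]
D(1):
  [0, -13, -11, -12]
  [-∞, 0, -5, -10]
  [-7, -14, 0, -11]
  [-4, 4, 6, 0]
D(2):
  [0, -13, -11, -12]
  [-∞, 0, -5, -10]
  [-7, -14, 0, -11]
  [-4, 4, 6, 0]
D(3):
  [0, -13, -11, -12]
  [-12, 0, -5, -10]
  [-7, -14, 0, -11]
  [-1, 4, 6, 0]
D(4):
  [0, -8, -6, -12]
  [-11, 0, -4, -10]
  [-7, -7, 0, -11]
  [-1, 4, 6, 0]
Key observation: every diagonal entry stays at the unit through all rounds, so no improving cycle exists.
Answer: CONVERGES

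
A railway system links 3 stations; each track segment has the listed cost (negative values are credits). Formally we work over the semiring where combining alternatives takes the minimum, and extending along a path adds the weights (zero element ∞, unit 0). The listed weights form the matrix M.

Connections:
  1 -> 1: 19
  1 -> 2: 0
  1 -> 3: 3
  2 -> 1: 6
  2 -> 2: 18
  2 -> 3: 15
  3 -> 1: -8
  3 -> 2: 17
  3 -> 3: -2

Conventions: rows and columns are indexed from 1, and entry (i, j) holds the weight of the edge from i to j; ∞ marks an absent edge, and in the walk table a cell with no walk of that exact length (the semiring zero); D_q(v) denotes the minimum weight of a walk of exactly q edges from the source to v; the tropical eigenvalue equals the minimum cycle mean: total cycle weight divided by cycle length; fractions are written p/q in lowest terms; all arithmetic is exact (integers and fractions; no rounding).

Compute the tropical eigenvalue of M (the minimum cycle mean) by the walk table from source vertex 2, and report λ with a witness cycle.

q=0: [∞, 0, ∞]
q=1: [6, 18, 15]
q=2: [7, 6, 9]
q=3: [1, 7, 7]
Optimal cycle mean attained by: cycle 1->3->1, total 3 + (-8), length 2.
Answer: λ = -5/2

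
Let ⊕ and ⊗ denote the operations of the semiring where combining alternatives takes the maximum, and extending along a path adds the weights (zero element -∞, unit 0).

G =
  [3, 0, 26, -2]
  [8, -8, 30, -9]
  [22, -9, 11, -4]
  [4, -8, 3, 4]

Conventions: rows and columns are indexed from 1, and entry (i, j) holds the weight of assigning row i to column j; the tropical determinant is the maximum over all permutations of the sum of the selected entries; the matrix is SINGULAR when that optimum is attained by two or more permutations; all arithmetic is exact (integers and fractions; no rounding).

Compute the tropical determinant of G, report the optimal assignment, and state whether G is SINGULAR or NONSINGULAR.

σ = (1, 2, 3, 4): 3 + (-8) + 11 + 4 = 10
σ = (1, 2, 4, 3): 3 + (-8) + (-4) + 3 = -6
σ = (1, 3, 2, 4): 3 + 30 + (-9) + 4 = 28
σ = (1, 3, 4, 2): 3 + 30 + (-4) + (-8) = 21
σ = (1, 4, 2, 3): 3 + (-9) + (-9) + 3 = -12
σ = (1, 4, 3, 2): 3 + (-9) + 11 + (-8) = -3
σ = (2, 1, 3, 4): 0 + 8 + 11 + 4 = 23
σ = (2, 1, 4, 3): 0 + 8 + (-4) + 3 = 7
σ = (2, 3, 1, 4): 0 + 30 + 22 + 4 = 56
σ = (2, 3, 4, 1): 0 + 30 + (-4) + 4 = 30
σ = (2, 4, 1, 3): 0 + (-9) + 22 + 3 = 16
σ = (2, 4, 3, 1): 0 + (-9) + 11 + 4 = 6
σ = (3, 1, 2, 4): 26 + 8 + (-9) + 4 = 29
σ = (3, 1, 4, 2): 26 + 8 + (-4) + (-8) = 22
σ = (3, 2, 1, 4): 26 + (-8) + 22 + 4 = 44
σ = (3, 2, 4, 1): 26 + (-8) + (-4) + 4 = 18
σ = (3, 4, 1, 2): 26 + (-9) + 22 + (-8) = 31
σ = (3, 4, 2, 1): 26 + (-9) + (-9) + 4 = 12
σ = (4, 1, 2, 3): (-2) + 8 + (-9) + 3 = 0
σ = (4, 1, 3, 2): (-2) + 8 + 11 + (-8) = 9
σ = (4, 2, 1, 3): (-2) + (-8) + 22 + 3 = 15
σ = (4, 2, 3, 1): (-2) + (-8) + 11 + 4 = 5
σ = (4, 3, 1, 2): (-2) + 30 + 22 + (-8) = 42
σ = (4, 3, 2, 1): (-2) + 30 + (-9) + 4 = 23
Optimal value attained by: σ = (2, 3, 1, 4).
Answer: det⊕(G) = 56; verdict: NONSINGULAR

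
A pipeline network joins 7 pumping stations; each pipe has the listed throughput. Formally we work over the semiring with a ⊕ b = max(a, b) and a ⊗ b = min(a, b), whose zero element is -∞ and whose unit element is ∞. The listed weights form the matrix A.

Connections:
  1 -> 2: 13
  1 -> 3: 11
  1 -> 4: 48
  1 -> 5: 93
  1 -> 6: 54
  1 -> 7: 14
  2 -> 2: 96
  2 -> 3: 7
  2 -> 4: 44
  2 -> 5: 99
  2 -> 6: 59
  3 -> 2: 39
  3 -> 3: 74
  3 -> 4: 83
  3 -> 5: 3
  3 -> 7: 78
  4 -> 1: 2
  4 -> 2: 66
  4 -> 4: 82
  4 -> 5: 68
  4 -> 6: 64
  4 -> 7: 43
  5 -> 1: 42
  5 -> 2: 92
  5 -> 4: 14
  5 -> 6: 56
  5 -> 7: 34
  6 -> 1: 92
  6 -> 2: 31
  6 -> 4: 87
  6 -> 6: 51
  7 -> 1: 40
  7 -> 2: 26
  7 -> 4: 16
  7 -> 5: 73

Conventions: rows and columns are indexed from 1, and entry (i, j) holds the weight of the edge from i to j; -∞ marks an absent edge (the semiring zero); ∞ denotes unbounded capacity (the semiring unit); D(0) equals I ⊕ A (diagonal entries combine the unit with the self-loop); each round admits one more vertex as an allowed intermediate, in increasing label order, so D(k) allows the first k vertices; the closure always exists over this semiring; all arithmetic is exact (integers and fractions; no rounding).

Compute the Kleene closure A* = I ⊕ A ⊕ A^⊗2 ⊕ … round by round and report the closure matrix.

D(0):
  [∞, 13, 11, 48, 93, 54, 14]
  [-∞, ∞, 7, 44, 99, 59, -∞]
  [-∞, 39, ∞, 83, 3, -∞, 78]
  [2, 66, -∞, ∞, 68, 64, 43]
  [42, 92, -∞, 14, ∞, 56, 34]
  [92, 31, -∞, 87, -∞, ∞, -∞]
  [40, 26, -∞, 16, 73, -∞, ∞]
D(1):
  [∞, 13, 11, 48, 93, 54, 14]
  [-∞, ∞, 7, 44, 99, 59, -∞]
  [-∞, 39, ∞, 83, 3, -∞, 78]
  [2, 66, 2, ∞, 68, 64, 43]
  [42, 92, 11, 42, ∞, 56, 34]
  [92, 31, 11, 87, 92, ∞, 14]
  [40, 26, 11, 40, 73, 40, ∞]
D(2):
  [∞, 13, 11, 48, 93, 54, 14]
  [-∞, ∞, 7, 44, 99, 59, -∞]
  [-∞, 39, ∞, 83, 39, 39, 78]
  [2, 66, 7, ∞, 68, 64, 43]
  [42, 92, 11, 44, ∞, 59, 34]
  [92, 31, 11, 87, 92, ∞, 14]
  [40, 26, 11, 40, 73, 40, ∞]
D(3):
  [∞, 13, 11, 48, 93, 54, 14]
  [-∞, ∞, 7, 44, 99, 59, 7]
  [-∞, 39, ∞, 83, 39, 39, 78]
  [2, 66, 7, ∞, 68, 64, 43]
  [42, 92, 11, 44, ∞, 59, 34]
  [92, 31, 11, 87, 92, ∞, 14]
  [40, 26, 11, 40, 73, 40, ∞]
D(4):
  [∞, 48, 11, 48, 93, 54, 43]
  [2, ∞, 7, 44, 99, 59, 43]
  [2, 66, ∞, 83, 68, 64, 78]
  [2, 66, 7, ∞, 68, 64, 43]
  [42, 92, 11, 44, ∞, 59, 43]
  [92, 66, 11, 87, 92, ∞, 43]
  [40, 40, 11, 40, 73, 40, ∞]
D(5):
  [∞, 92, 11, 48, 93, 59, 43]
  [42, ∞, 11, 44, 99, 59, 43]
  [42, 68, ∞, 83, 68, 64, 78]
  [42, 68, 11, ∞, 68, 64, 43]
  [42, 92, 11, 44, ∞, 59, 43]
  [92, 92, 11, 87, 92, ∞, 43]
  [42, 73, 11, 44, 73, 59, ∞]
D(6):
  [∞, 92, 11, 59, 93, 59, 43]
  [59, ∞, 11, 59, 99, 59, 43]
  [64, 68, ∞, 83, 68, 64, 78]
  [64, 68, 11, ∞, 68, 64, 43]
  [59, 92, 11, 59, ∞, 59, 43]
  [92, 92, 11, 87, 92, ∞, 43]
  [59, 73, 11, 59, 73, 59, ∞]
D(7):
  [∞, 92, 11, 59, 93, 59, 43]
  [59, ∞, 11, 59, 99, 59, 43]
  [64, 73, ∞, 83, 73, 64, 78]
  [64, 68, 11, ∞, 68, 64, 43]
  [59, 92, 11, 59, ∞, 59, 43]
  [92, 92, 11, 87, 92, ∞, 43]
  [59, 73, 11, 59, 73, 59, ∞]
Answer: A* = [[∞, 92, 11, 59, 93, 59, 43], [59, ∞, 11, 59, 99, 59, 43], [64, 73, ∞, 83, 73, 64, 78], [64, 68, 11, ∞, 68, 64, 43], [59, 92, 11, 59, ∞, 59, 43], [92, 92, 11, 87, 92, ∞, 43], [59, 73, 11, 59, 73, 59, ∞]]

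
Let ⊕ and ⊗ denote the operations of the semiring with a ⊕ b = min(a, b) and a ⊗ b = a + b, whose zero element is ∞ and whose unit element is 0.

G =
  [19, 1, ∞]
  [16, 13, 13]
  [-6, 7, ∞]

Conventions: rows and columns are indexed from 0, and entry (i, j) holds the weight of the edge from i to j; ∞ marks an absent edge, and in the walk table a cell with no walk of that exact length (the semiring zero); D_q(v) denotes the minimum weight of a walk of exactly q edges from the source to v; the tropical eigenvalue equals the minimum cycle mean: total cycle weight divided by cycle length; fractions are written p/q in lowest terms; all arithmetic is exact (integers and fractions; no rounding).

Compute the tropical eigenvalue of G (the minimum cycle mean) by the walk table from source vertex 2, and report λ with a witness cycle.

q=0: [∞, ∞, 0]
q=1: [-6, 7, ∞]
q=2: [13, -5, 20]
q=3: [11, 8, 8]
Optimal cycle mean attained by: cycle 0->1->2->0, total 1 + 13 + (-6), length 3.
Answer: λ = 8/3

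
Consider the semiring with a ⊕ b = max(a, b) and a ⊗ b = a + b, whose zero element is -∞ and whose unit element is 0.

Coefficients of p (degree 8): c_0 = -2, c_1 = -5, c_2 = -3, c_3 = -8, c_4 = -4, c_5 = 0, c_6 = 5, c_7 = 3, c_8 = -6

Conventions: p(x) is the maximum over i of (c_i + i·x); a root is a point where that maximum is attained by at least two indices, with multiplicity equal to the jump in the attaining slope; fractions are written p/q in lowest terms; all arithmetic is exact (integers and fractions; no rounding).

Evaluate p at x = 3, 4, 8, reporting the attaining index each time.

p(3) = max(-2+0·3=-2, -5+1·3=-2, -3+2·3=3, -8+3·3=1, -4+4·3=8, 0+5·3=15, 5+6·3=23, 3+7·3=24, -6+8·3=18) = 24 (attained by i=7)
p(4) = max(-2+0·4=-2, -5+1·4=-1, -3+2·4=5, -8+3·4=4, -4+4·4=12, 0+5·4=20, 5+6·4=29, 3+7·4=31, -6+8·4=26) = 31 (attained by i=7)
p(8) = max(-2+0·8=-2, -5+1·8=3, -3+2·8=13, -8+3·8=16, -4+4·8=28, 0+5·8=40, 5+6·8=53, 3+7·8=59, -6+8·8=58) = 59 (attained by i=7)
Answer: p(3) = 24; p(4) = 31; p(8) = 59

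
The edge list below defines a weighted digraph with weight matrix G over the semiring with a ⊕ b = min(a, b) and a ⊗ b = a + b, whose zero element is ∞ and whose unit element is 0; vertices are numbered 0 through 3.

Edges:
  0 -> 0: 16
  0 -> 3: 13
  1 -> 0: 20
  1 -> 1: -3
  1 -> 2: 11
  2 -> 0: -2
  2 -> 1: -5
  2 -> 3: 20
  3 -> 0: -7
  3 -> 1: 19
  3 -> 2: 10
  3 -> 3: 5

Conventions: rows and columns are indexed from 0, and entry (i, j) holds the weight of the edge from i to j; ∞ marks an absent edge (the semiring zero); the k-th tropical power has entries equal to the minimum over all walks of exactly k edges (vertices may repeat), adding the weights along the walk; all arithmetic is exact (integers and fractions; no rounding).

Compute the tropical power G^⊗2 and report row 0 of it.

G^⊗2:
  [6, 32, 23, 18]
  [9, -6, 8, 31]
  [13, -8, 6, 11]
  [-2, 5, 15, 6]
Answer: row 0 of G^⊗2 = [6, 32, 23, 18]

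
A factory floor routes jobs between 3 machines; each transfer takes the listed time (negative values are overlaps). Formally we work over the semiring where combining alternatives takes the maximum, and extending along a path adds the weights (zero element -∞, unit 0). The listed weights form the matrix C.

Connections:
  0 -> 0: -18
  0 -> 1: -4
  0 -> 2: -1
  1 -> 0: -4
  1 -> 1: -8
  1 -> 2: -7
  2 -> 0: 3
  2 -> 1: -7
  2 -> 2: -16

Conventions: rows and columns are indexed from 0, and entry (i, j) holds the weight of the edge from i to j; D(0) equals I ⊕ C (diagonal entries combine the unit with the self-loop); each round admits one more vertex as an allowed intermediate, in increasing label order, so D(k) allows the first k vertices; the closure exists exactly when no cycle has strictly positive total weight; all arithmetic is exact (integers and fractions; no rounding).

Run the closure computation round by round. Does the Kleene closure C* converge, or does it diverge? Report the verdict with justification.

D(0):
  [0, -4, -1]
  [-4, 0, -7]
  [3, -7, 0]
Detection: at round 1, diagonal entry (2, 2) turns strictly positive.
Key observation: the cycle 2->0->2 has total weight 3 + (-1), which is strictly positive.
Answer: DIVERGES — positive cycle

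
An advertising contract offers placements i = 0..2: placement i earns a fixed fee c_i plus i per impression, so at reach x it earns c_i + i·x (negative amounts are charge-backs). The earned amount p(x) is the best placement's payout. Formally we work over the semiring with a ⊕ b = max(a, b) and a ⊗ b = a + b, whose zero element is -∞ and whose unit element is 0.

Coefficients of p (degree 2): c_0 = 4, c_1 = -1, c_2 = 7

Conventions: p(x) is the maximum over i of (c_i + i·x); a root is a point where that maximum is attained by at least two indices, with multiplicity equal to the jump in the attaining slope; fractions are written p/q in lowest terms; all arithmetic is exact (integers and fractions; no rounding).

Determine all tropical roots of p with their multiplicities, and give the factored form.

hull edge (i=0, c=4) to (i=2, c=7): slope 3/2, span 2
Factored form: p(x) = 7 ⊗ (x ⊕ (-3/2)) ⊗ (x ⊕ (-3/2))
Answer: roots = -3/2 (mult 2)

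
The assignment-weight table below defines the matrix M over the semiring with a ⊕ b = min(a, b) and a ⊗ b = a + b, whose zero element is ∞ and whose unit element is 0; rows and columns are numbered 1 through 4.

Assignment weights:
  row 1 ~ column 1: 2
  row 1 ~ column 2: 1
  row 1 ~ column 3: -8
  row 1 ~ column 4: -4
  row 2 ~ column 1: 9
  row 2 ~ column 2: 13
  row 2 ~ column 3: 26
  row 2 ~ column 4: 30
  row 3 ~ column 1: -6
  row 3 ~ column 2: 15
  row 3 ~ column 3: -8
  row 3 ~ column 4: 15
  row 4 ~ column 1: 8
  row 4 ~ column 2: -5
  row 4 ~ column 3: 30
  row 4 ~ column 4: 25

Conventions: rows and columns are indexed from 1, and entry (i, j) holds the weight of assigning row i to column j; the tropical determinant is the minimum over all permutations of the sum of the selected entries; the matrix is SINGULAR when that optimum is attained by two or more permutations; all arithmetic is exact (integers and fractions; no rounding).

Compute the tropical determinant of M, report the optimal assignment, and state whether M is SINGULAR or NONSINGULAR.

σ = (1, 2, 3, 4): 2 + 13 + (-8) + 25 = 32
σ = (1, 2, 4, 3): 2 + 13 + 15 + 30 = 60
σ = (1, 3, 2, 4): 2 + 26 + 15 + 25 = 68
σ = (1, 3, 4, 2): 2 + 26 + 15 + (-5) = 38
σ = (1, 4, 2, 3): 2 + 30 + 15 + 30 = 77
σ = (1, 4, 3, 2): 2 + 30 + (-8) + (-5) = 19
σ = (2, 1, 3, 4): 1 + 9 + (-8) + 25 = 27
σ = (2, 1, 4, 3): 1 + 9 + 15 + 30 = 55
σ = (2, 3, 1, 4): 1 + 26 + (-6) + 25 = 46
σ = (2, 3, 4, 1): 1 + 26 + 15 + 8 = 50
σ = (2, 4, 1, 3): 1 + 30 + (-6) + 30 = 55
σ = (2, 4, 3, 1): 1 + 30 + (-8) + 8 = 31
σ = (3, 1, 2, 4): (-8) + 9 + 15 + 25 = 41
σ = (3, 1, 4, 2): (-8) + 9 + 15 + (-5) = 11
σ = (3, 2, 1, 4): (-8) + 13 + (-6) + 25 = 24
σ = (3, 2, 4, 1): (-8) + 13 + 15 + 8 = 28
σ = (3, 4, 1, 2): (-8) + 30 + (-6) + (-5) = 11
σ = (3, 4, 2, 1): (-8) + 30 + 15 + 8 = 45
σ = (4, 1, 2, 3): (-4) + 9 + 15 + 30 = 50
σ = (4, 1, 3, 2): (-4) + 9 + (-8) + (-5) = -8
σ = (4, 2, 1, 3): (-4) + 13 + (-6) + 30 = 33
σ = (4, 2, 3, 1): (-4) + 13 + (-8) + 8 = 9
σ = (4, 3, 1, 2): (-4) + 26 + (-6) + (-5) = 11
σ = (4, 3, 2, 1): (-4) + 26 + 15 + 8 = 45
Optimal value attained by: σ = (4, 1, 3, 2).
Answer: det⊕(M) = -8; verdict: NONSINGULAR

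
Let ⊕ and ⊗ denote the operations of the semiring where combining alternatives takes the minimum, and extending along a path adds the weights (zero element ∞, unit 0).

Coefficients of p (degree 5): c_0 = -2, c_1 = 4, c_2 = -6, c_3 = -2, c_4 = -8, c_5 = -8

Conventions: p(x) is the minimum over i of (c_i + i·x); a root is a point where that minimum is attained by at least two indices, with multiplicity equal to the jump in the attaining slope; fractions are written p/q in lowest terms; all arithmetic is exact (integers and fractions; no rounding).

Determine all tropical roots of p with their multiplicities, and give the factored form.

hull edge (i=0, c=-2) to (i=2, c=-6): slope -2, span 2
hull edge (i=2, c=-6) to (i=4, c=-8): slope -1, span 2
hull edge (i=4, c=-8) to (i=5, c=-8): slope 0, span 1
Factored form: p(x) = -8 ⊗ (x ⊕ 0) ⊗ (x ⊕ 1) ⊗ (x ⊕ 1) ⊗ (x ⊕ 2) ⊗ (x ⊕ 2)
Answer: roots = 0 (mult 1), 1 (mult 2), 2 (mult 2)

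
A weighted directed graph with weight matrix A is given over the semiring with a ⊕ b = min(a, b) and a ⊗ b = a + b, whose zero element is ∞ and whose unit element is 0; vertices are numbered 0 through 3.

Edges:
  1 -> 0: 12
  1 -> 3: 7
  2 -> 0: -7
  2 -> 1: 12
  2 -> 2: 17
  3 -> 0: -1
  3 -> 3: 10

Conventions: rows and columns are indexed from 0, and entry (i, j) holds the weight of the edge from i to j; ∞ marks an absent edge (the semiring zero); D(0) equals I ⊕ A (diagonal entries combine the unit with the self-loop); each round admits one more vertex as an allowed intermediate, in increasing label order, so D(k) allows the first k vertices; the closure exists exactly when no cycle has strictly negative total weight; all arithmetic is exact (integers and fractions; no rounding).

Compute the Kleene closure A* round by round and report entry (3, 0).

D(0):
  [0, ∞, ∞, ∞]
  [12, 0, ∞, 7]
  [-7, 12, 0, ∞]
  [-1, ∞, ∞, 0]
D(1):
  [0, ∞, ∞, ∞]
  [12, 0, ∞, 7]
  [-7, 12, 0, ∞]
  [-1, ∞, ∞, 0]
D(2):
  [0, ∞, ∞, ∞]
  [12, 0, ∞, 7]
  [-7, 12, 0, 19]
  [-1, ∞, ∞, 0]
D(3):
  [0, ∞, ∞, ∞]
  [12, 0, ∞, 7]
  [-7, 12, 0, 19]
  [-1, ∞, ∞, 0]
D(4):
  [0, ∞, ∞, ∞]
  [6, 0, ∞, 7]
  [-7, 12, 0, 19]
  [-1, ∞, ∞, 0]
Answer: A*[3][0] = -1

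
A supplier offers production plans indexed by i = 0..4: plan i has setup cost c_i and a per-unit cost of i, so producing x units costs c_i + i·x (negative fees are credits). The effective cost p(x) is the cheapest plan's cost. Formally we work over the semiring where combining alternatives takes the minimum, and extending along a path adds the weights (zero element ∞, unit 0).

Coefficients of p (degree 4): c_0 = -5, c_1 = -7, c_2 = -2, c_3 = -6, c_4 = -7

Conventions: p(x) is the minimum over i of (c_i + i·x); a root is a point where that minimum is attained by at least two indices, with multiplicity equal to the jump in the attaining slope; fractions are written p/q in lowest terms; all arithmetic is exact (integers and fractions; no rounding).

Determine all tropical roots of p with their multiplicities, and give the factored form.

hull edge (i=0, c=-5) to (i=1, c=-7): slope -2, span 1
hull edge (i=1, c=-7) to (i=4, c=-7): slope 0, span 3
Factored form: p(x) = -7 ⊗ (x ⊕ 0) ⊗ (x ⊕ 0) ⊗ (x ⊕ 0) ⊗ (x ⊕ 2)
Answer: roots = 0 (mult 3), 2 (mult 1)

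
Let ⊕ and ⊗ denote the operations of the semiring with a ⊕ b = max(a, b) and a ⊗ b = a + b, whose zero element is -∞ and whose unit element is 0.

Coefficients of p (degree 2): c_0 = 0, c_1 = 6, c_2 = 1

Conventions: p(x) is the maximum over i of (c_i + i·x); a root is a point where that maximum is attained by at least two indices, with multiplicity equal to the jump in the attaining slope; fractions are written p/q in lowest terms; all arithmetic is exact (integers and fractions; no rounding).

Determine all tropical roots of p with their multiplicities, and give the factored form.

hull edge (i=0, c=0) to (i=1, c=6): slope 6, span 1
hull edge (i=1, c=6) to (i=2, c=1): slope -5, span 1
Factored form: p(x) = 1 ⊗ (x ⊕ (-6)) ⊗ (x ⊕ 5)
Answer: roots = -6 (mult 1), 5 (mult 1)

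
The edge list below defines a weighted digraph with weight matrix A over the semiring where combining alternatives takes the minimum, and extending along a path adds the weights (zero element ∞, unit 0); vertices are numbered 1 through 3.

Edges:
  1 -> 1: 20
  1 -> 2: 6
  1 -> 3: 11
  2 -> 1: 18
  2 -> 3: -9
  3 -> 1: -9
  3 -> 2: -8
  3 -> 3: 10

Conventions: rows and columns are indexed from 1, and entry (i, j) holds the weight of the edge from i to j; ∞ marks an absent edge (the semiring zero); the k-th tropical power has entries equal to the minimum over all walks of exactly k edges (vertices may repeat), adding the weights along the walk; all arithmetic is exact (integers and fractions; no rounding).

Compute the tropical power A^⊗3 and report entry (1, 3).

A^⊗2:
  [2, 3, -3]
  [-18, -17, 1]
  [1, -3, -17]
A^⊗3:
  [-12, -11, -6]
  [-8, -12, -26]
  [-26, -25, -12]
Key observation: the optimum is the walk 1->3->2->3, with weight 11 + (-8) + (-9) = -6.
Optimal value attained by: walk 1->3->2->3.
Answer: (A^⊗3)[1][3] = -6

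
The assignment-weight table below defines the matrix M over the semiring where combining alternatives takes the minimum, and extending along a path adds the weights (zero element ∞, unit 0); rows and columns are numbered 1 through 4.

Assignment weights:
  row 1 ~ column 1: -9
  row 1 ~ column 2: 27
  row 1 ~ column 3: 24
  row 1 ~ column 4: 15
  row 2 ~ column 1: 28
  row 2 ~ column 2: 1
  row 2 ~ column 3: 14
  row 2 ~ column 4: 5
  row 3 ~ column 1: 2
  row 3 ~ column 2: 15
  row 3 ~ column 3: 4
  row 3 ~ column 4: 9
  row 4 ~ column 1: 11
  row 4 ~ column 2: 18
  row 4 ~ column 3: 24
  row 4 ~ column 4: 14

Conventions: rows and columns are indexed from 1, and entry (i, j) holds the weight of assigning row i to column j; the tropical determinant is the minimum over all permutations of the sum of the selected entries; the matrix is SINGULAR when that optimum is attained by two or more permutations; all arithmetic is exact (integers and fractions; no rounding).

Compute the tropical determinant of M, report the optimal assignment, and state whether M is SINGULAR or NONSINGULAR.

σ = (1, 2, 3, 4): (-9) + 1 + 4 + 14 = 10
σ = (1, 2, 4, 3): (-9) + 1 + 9 + 24 = 25
σ = (1, 3, 2, 4): (-9) + 14 + 15 + 14 = 34
σ = (1, 3, 4, 2): (-9) + 14 + 9 + 18 = 32
σ = (1, 4, 2, 3): (-9) + 5 + 15 + 24 = 35
σ = (1, 4, 3, 2): (-9) + 5 + 4 + 18 = 18
σ = (2, 1, 3, 4): 27 + 28 + 4 + 14 = 73
σ = (2, 1, 4, 3): 27 + 28 + 9 + 24 = 88
σ = (2, 3, 1, 4): 27 + 14 + 2 + 14 = 57
σ = (2, 3, 4, 1): 27 + 14 + 9 + 11 = 61
σ = (2, 4, 1, 3): 27 + 5 + 2 + 24 = 58
σ = (2, 4, 3, 1): 27 + 5 + 4 + 11 = 47
σ = (3, 1, 2, 4): 24 + 28 + 15 + 14 = 81
σ = (3, 1, 4, 2): 24 + 28 + 9 + 18 = 79
σ = (3, 2, 1, 4): 24 + 1 + 2 + 14 = 41
σ = (3, 2, 4, 1): 24 + 1 + 9 + 11 = 45
σ = (3, 4, 1, 2): 24 + 5 + 2 + 18 = 49
σ = (3, 4, 2, 1): 24 + 5 + 15 + 11 = 55
σ = (4, 1, 2, 3): 15 + 28 + 15 + 24 = 82
σ = (4, 1, 3, 2): 15 + 28 + 4 + 18 = 65
σ = (4, 2, 1, 3): 15 + 1 + 2 + 24 = 42
σ = (4, 2, 3, 1): 15 + 1 + 4 + 11 = 31
σ = (4, 3, 1, 2): 15 + 14 + 2 + 18 = 49
σ = (4, 3, 2, 1): 15 + 14 + 15 + 11 = 55
Optimal value attained by: σ = (1, 2, 3, 4).
Answer: det⊕(M) = 10; verdict: NONSINGULAR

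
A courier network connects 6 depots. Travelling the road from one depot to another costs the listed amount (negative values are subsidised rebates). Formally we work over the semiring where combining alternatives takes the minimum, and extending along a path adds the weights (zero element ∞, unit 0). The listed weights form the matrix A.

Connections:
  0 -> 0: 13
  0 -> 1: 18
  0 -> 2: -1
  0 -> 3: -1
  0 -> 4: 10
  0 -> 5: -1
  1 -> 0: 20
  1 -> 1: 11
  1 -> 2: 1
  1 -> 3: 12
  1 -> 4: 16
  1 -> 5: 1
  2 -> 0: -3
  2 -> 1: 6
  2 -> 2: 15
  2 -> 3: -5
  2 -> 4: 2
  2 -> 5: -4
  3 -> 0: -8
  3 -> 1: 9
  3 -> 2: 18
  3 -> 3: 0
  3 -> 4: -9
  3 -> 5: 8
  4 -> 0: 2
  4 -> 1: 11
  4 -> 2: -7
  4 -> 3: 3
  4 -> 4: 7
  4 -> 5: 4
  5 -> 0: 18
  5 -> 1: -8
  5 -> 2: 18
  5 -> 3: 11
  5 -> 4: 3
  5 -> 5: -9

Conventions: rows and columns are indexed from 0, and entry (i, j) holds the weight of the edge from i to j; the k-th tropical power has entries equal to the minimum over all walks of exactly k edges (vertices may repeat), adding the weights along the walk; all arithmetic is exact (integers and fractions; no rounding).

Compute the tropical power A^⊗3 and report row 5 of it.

A^⊗2:
  [-9, -9, 3, -6, -10, -10]
  [-2, -7, 9, -4, 3, -8]
  [-13, -12, -5, -5, -14, -13]
  [-8, 0, -16, -9, -9, -9]
  [-10, -4, 0, -12, -6, -11]
  [3, -17, -7, 2, -6, -18]
A^⊗3:
  [-14, -18, -17, -10, -15, -19]
  [-12, -16, -6, -4, -13, -17]
  [-13, -21, -21, -14, -14, -22]
  [-19, -17, -16, -21, -18, -20]
  [-20, -19, -13, -12, -21, -20]
  [-10, -26, -16, -12, -15, -27]
Answer: row 5 of A^⊗3 = [-10, -26, -16, -12, -15, -27]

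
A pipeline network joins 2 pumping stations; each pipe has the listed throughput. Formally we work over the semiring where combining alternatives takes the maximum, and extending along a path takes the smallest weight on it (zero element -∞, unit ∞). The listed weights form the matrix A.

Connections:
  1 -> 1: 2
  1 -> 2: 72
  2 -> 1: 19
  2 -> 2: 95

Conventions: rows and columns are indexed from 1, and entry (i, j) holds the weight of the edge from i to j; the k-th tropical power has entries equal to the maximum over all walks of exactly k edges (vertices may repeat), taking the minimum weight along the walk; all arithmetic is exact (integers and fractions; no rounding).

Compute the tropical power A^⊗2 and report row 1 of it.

A^⊗2:
  [19, 72]
  [19, 95]
Answer: row 1 of A^⊗2 = [19, 72]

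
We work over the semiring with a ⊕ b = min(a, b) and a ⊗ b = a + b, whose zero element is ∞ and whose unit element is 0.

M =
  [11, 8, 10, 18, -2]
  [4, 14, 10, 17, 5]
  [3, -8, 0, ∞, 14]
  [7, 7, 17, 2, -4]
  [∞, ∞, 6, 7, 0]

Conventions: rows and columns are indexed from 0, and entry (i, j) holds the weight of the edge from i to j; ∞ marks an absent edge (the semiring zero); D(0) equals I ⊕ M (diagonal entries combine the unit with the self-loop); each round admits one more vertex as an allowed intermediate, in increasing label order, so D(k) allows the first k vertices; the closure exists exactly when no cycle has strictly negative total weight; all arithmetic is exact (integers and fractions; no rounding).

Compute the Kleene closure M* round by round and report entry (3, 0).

D(0):
  [0, 8, 10, 18, -2]
  [4, 0, 10, 17, 5]
  [3, -8, 0, ∞, 14]
  [7, 7, 17, 0, -4]
  [∞, ∞, 6, 7, 0]
D(1):
  [0, 8, 10, 18, -2]
  [4, 0, 10, 17, 2]
  [3, -8, 0, 21, 1]
  [7, 7, 17, 0, -4]
  [∞, ∞, 6, 7, 0]
D(2):
  [0, 8, 10, 18, -2]
  [4, 0, 10, 17, 2]
  [-4, -8, 0, 9, -6]
  [7, 7, 17, 0, -4]
  [∞, ∞, 6, 7, 0]
D(3):
  [0, 2, 10, 18, -2]
  [4, 0, 10, 17, 2]
  [-4, -8, 0, 9, -6]
  [7, 7, 17, 0, -4]
  [2, -2, 6, 7, 0]
D(4):
  [0, 2, 10, 18, -2]
  [4, 0, 10, 17, 2]
  [-4, -8, 0, 9, -6]
  [7, 7, 17, 0, -4]
  [2, -2, 6, 7, 0]
D(5):
  [0, -4, 4, 5, -2]
  [4, 0, 8, 9, 2]
  [-4, -8, 0, 1, -6]
  [-2, -6, 2, 0, -4]
  [2, -2, 6, 7, 0]
Answer: M*[3][0] = -2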